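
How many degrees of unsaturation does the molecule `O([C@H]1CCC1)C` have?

Molecular formula from the SMILES: C5H10O.
DoU = (2C + 2 + N − H − X)/2 = (2·5 + 2 + 0 − 10 − 0)/2 = 2/2 = 1.
(Structurally: 1 ring(s) + 0 π bond(s) = 1.)

1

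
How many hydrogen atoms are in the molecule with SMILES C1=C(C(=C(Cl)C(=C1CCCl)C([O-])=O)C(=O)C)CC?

13

Hydrogens are implicit in SMILES; fill each atom to its normal valence:
  5 × C (aromatic): no H
  3 × C: 2 H each → 6
  2 × C: 3 H each → 6
  2 × C: no H
  2 × Cl: no H
  2 × O: no H
  1 × C (aromatic): 1 H
  1 × O (charge -1): no H
  Total hydrogens = 13.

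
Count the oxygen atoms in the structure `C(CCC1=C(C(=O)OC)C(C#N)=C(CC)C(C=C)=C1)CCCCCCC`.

The symbol for oxygen appears 2 times in the SMILES.

2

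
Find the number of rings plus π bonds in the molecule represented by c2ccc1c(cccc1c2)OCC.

Molecular formula from the SMILES: C12H12O.
DoU = (2C + 2 + N − H − X)/2 = (2·12 + 2 + 0 − 12 − 0)/2 = 14/2 = 7.
(Structurally: 2 ring(s) + 5 π bond(s) = 7.)

7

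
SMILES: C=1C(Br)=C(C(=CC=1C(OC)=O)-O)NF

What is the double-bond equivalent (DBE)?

Molecular formula from the SMILES: C8H7BrFNO3.
DoU = (2C + 2 + N − H − X)/2 = (2·8 + 2 + 1 − 7 − 2)/2 = 10/2 = 5.
(Structurally: 1 ring(s) + 4 π bond(s) = 5.)

5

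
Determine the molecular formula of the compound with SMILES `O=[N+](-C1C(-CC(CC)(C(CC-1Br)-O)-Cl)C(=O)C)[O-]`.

Heavy atoms from the SMILES: 1 Br, 11 C, 1 Cl, 1 N, 4 O.
Implicit hydrogens by atom environment:
  4 × C: 1 H each → 4
  3 × C: 2 H each → 6
  2 × C: 3 H each → 6
  2 × C: no H
  2 × O: no H
  1 × Br: no H
  1 × Cl: no H
  1 × N (charge +1): no H
  1 × O: 1 H
  1 × O (charge -1): no H
  Total hydrogens = 17.
Molecular formula: C11H17BrClNO4

C11H17BrClNO4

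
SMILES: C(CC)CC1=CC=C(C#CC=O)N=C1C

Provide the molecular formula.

Heavy atoms from the SMILES: 13 C, 1 N, 1 O.
Implicit hydrogens by atom environment:
  3 × C: 2 H each → 6
  3 × C (aromatic): no H
  2 × C: 3 H each → 6
  2 × C (aromatic): 1 H each → 2
  2 × C: no H
  1 × C: 1 H
  1 × N (aromatic): no H
  1 × O: no H
  Total hydrogens = 15.
Molecular formula: C13H15NO

C13H15NO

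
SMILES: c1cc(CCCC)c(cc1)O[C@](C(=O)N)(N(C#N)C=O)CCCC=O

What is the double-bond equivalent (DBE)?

Molecular formula from the SMILES: C18H23N3O4.
DoU = (2C + 2 + N − H − X)/2 = (2·18 + 2 + 3 − 23 − 0)/2 = 18/2 = 9.
(Structurally: 1 ring(s) + 8 π bond(s) = 9.)

9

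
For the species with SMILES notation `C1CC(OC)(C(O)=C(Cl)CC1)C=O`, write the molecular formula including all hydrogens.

C9H13ClO3

Heavy atoms from the SMILES: 9 C, 1 Cl, 3 O.
Implicit hydrogens by atom environment:
  4 × C: 2 H each → 8
  3 × C: no H
  2 × O: no H
  1 × C: 3 H
  1 × C: 1 H
  1 × Cl: no H
  1 × O: 1 H
  Total hydrogens = 13.
Molecular formula: C9H13ClO3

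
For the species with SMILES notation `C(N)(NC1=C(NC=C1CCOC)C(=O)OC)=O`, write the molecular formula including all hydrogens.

Heavy atoms from the SMILES: 10 C, 3 N, 4 O.
Implicit hydrogens by atom environment:
  4 × O: no H
  3 × C (aromatic): no H
  2 × C: 3 H each → 6
  2 × C: 2 H each → 4
  2 × C: no H
  1 × C (aromatic): 1 H
  1 × N: 2 H
  1 × N (aromatic): 1 H
  1 × N: 1 H
  Total hydrogens = 15.
Molecular formula: C10H15N3O4

C10H15N3O4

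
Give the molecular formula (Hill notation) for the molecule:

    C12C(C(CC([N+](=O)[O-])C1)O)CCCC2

Heavy atoms from the SMILES: 10 C, 1 N, 3 O.
Implicit hydrogens by atom environment:
  6 × C: 2 H each → 12
  4 × C: 1 H each → 4
  1 × N (charge +1): no H
  1 × O: 1 H
  1 × O: no H
  1 × O (charge -1): no H
  Total hydrogens = 17.
Molecular formula: C10H17NO3

C10H17NO3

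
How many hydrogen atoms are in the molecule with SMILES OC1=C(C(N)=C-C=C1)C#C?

7

Hydrogens are implicit in SMILES; fill each atom to its normal valence:
  3 × C (aromatic): 1 H each → 3
  3 × C (aromatic): no H
  1 × C: 1 H
  1 × C: no H
  1 × N: 2 H
  1 × O: 1 H
  Total hydrogens = 7.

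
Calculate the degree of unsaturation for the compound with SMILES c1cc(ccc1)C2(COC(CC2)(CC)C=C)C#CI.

8

Molecular formula from the SMILES: C17H19IO.
DoU = (2C + 2 + N − H − X)/2 = (2·17 + 2 + 0 − 19 − 1)/2 = 16/2 = 8.
(Structurally: 2 ring(s) + 6 π bond(s) = 8.)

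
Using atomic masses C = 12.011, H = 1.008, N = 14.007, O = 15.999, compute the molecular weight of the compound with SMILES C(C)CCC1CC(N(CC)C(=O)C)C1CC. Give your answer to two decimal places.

225.38

Molecular formula: C14H27NO.
M = 14×12.011 + 27×1.008 + 1×14.007 + 1×15.999 = 225.38 g/mol.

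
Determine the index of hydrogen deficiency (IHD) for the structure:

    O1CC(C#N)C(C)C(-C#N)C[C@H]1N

Molecular formula from the SMILES: C9H13N3O.
DoU = (2C + 2 + N − H − X)/2 = (2·9 + 2 + 3 − 13 − 0)/2 = 10/2 = 5.
(Structurally: 1 ring(s) + 4 π bond(s) = 5.)

5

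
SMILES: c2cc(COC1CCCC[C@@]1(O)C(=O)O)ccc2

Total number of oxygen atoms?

The symbol for oxygen appears 4 times in the SMILES.

4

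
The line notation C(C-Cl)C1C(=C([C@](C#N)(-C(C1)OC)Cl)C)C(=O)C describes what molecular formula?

C13H17Cl2NO2

Heavy atoms from the SMILES: 13 C, 2 Cl, 1 N, 2 O.
Implicit hydrogens by atom environment:
  5 × C: no H
  3 × C: 3 H each → 9
  3 × C: 2 H each → 6
  2 × C: 1 H each → 2
  2 × Cl: no H
  2 × O: no H
  1 × N: no H
  Total hydrogens = 17.
Molecular formula: C13H17Cl2NO2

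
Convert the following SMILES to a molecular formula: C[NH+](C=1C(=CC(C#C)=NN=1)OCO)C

C9H12N3O2+

Heavy atoms from the SMILES: 9 C, 3 N, 2 O.
Implicit hydrogens by atom environment:
  3 × C (aromatic): no H
  2 × C: 3 H each → 6
  2 × N (aromatic): no H
  1 × C: 2 H
  1 × C (aromatic): 1 H
  1 × C: 1 H
  1 × C: no H
  1 × N (charge +1): 1 H
  1 × O: 1 H
  1 × O: no H
  Total hydrogens = 12.
Net charge +1.
Molecular formula: C9H12N3O2+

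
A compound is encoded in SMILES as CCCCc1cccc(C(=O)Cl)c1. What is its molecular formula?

Heavy atoms from the SMILES: 11 C, 1 Cl, 1 O.
Implicit hydrogens by atom environment:
  4 × C (aromatic): 1 H each → 4
  3 × C: 2 H each → 6
  2 × C (aromatic): no H
  1 × C: 3 H
  1 × C: no H
  1 × Cl: no H
  1 × O: no H
  Total hydrogens = 13.
Molecular formula: C11H13ClO

C11H13ClO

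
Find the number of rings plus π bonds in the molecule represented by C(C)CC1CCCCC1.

1

Molecular formula from the SMILES: C9H18.
DoU = (2C + 2 + N − H − X)/2 = (2·9 + 2 + 0 − 18 − 0)/2 = 2/2 = 1.
(Structurally: 1 ring(s) + 0 π bond(s) = 1.)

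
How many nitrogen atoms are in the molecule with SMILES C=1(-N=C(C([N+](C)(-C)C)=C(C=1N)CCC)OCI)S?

3

The symbol for nitrogen appears 3 times in the SMILES.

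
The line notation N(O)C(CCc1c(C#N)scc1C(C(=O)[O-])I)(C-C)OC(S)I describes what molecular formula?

Heavy atoms from the SMILES: 13 C, 2 I, 2 N, 4 O, 2 S.
Implicit hydrogens by atom environment:
  3 × C: 2 H each → 6
  3 × C (aromatic): no H
  3 × C: no H
  2 × C: 1 H each → 2
  2 × I: no H
  2 × O: no H
  1 × C: 3 H
  1 × C (aromatic): 1 H
  1 × N: 1 H
  1 × N: no H
  1 × O: 1 H
  1 × O (charge -1): no H
  1 × S: 1 H
  1 × S (aromatic): no H
  Total hydrogens = 15.
Net charge -1.
Molecular formula: C13H15I2N2O4S2-

C13H15I2N2O4S2-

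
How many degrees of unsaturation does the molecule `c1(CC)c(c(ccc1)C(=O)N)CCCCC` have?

Molecular formula from the SMILES: C14H21NO.
DoU = (2C + 2 + N − H − X)/2 = (2·14 + 2 + 1 − 21 − 0)/2 = 10/2 = 5.
(Structurally: 1 ring(s) + 4 π bond(s) = 5.)

5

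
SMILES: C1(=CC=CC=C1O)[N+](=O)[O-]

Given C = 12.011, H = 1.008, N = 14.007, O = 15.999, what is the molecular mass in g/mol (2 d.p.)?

139.11

Molecular formula: C6H5NO3.
M = 6×12.011 + 5×1.008 + 1×14.007 + 3×15.999 = 139.11 g/mol.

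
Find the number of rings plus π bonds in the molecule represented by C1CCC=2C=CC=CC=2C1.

5

Molecular formula from the SMILES: C10H12.
DoU = (2C + 2 + N − H − X)/2 = (2·10 + 2 + 0 − 12 − 0)/2 = 10/2 = 5.
(Structurally: 2 ring(s) + 3 π bond(s) = 5.)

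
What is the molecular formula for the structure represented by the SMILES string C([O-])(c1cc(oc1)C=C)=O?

Heavy atoms from the SMILES: 7 C, 3 O.
Implicit hydrogens by atom environment:
  2 × C (aromatic): 1 H each → 2
  2 × C (aromatic): no H
  1 × C: 2 H
  1 × C: 1 H
  1 × C: no H
  1 × O (aromatic): no H
  1 × O: no H
  1 × O (charge -1): no H
  Total hydrogens = 5.
Net charge -1.
Molecular formula: C7H5O3-

C7H5O3-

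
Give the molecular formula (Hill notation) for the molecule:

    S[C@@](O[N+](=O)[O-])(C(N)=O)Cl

Heavy atoms from the SMILES: 2 C, 1 Cl, 2 N, 4 O, 1 S.
Implicit hydrogens by atom environment:
  3 × O: no H
  2 × C: no H
  1 × Cl: no H
  1 × N: 2 H
  1 × N (charge +1): no H
  1 × O (charge -1): no H
  1 × S: 1 H
  Total hydrogens = 3.
Molecular formula: C2H3ClN2O4S

C2H3ClN2O4S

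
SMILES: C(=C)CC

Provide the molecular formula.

C4H8

Heavy atoms from the SMILES: 4 C.
Implicit hydrogens by atom environment:
  2 × C: 2 H each → 4
  1 × C: 3 H
  1 × C: 1 H
  Total hydrogens = 8.
Molecular formula: C4H8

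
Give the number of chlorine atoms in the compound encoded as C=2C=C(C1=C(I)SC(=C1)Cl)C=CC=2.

The symbol for chlorine appears 1 time in the SMILES.

1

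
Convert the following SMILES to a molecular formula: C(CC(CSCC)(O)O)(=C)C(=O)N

Heavy atoms from the SMILES: 8 C, 1 N, 3 O, 1 S.
Implicit hydrogens by atom environment:
  4 × C: 2 H each → 8
  3 × C: no H
  2 × O: 1 H each → 2
  1 × C: 3 H
  1 × N: 2 H
  1 × O: no H
  1 × S: no H
  Total hydrogens = 15.
Molecular formula: C8H15NO3S

C8H15NO3S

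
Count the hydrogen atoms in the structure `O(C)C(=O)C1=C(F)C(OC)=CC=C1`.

Hydrogens are implicit in SMILES; fill each atom to its normal valence:
  3 × C (aromatic): 1 H each → 3
  3 × C (aromatic): no H
  3 × O: no H
  2 × C: 3 H each → 6
  1 × C: no H
  1 × F: no H
  Total hydrogens = 9.

9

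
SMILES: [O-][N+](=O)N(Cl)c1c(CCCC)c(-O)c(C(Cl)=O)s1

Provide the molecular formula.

Heavy atoms from the SMILES: 9 C, 2 Cl, 2 N, 4 O, 1 S.
Implicit hydrogens by atom environment:
  4 × C (aromatic): no H
  3 × C: 2 H each → 6
  2 × Cl: no H
  2 × O: no H
  1 × C: 3 H
  1 × C: no H
  1 × N: no H
  1 × N (charge +1): no H
  1 × O: 1 H
  1 × O (charge -1): no H
  1 × S (aromatic): no H
  Total hydrogens = 10.
Molecular formula: C9H10Cl2N2O4S

C9H10Cl2N2O4S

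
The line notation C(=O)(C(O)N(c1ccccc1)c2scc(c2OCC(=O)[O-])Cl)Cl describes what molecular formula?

Heavy atoms from the SMILES: 14 C, 2 Cl, 1 N, 5 O, 1 S.
Implicit hydrogens by atom environment:
  6 × C (aromatic): 1 H each → 6
  4 × C (aromatic): no H
  3 × O: no H
  2 × C: no H
  2 × Cl: no H
  1 × C: 2 H
  1 × C: 1 H
  1 × N: no H
  1 × O: 1 H
  1 × O (charge -1): no H
  1 × S (aromatic): no H
  Total hydrogens = 10.
Net charge -1.
Molecular formula: C14H10Cl2NO5S-

C14H10Cl2NO5S-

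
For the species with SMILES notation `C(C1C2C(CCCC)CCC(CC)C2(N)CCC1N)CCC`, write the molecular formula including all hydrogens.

Heavy atoms from the SMILES: 20 C, 2 N.
Implicit hydrogens by atom environment:
  11 × C: 2 H each → 22
  5 × C: 1 H each → 5
  3 × C: 3 H each → 9
  2 × N: 2 H each → 4
  1 × C: no H
  Total hydrogens = 40.
Molecular formula: C20H40N2

C20H40N2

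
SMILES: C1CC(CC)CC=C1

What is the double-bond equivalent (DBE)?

2

Molecular formula from the SMILES: C8H14.
DoU = (2C + 2 + N − H − X)/2 = (2·8 + 2 + 0 − 14 − 0)/2 = 4/2 = 2.
(Structurally: 1 ring(s) + 1 π bond(s) = 2.)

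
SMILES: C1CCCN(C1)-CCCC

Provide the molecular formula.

C9H19N

Heavy atoms from the SMILES: 9 C, 1 N.
Implicit hydrogens by atom environment:
  8 × C: 2 H each → 16
  1 × C: 3 H
  1 × N: no H
  Total hydrogens = 19.
Molecular formula: C9H19N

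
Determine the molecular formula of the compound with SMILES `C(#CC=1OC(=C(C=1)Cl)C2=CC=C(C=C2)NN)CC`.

Heavy atoms from the SMILES: 14 C, 1 Cl, 2 N, 1 O.
Implicit hydrogens by atom environment:
  5 × C (aromatic): 1 H each → 5
  5 × C (aromatic): no H
  2 × C: no H
  1 × C: 3 H
  1 × C: 2 H
  1 × Cl: no H
  1 × N: 2 H
  1 × N: 1 H
  1 × O (aromatic): no H
  Total hydrogens = 13.
Molecular formula: C14H13ClN2O

C14H13ClN2O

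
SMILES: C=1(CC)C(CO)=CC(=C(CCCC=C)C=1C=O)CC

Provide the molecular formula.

Heavy atoms from the SMILES: 17 C, 2 O.
Implicit hydrogens by atom environment:
  7 × C: 2 H each → 14
  5 × C (aromatic): no H
  2 × C: 3 H each → 6
  2 × C: 1 H each → 2
  1 × C (aromatic): 1 H
  1 × O: 1 H
  1 × O: no H
  Total hydrogens = 24.
Molecular formula: C17H24O2

C17H24O2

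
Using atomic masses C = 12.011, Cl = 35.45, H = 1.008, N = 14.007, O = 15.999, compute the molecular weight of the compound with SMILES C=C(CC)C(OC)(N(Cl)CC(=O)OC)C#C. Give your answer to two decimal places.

Molecular formula: C11H16ClNO3.
M = 11×12.011 + 1×35.45 + 16×1.008 + 1×14.007 + 3×15.999 = 245.70 g/mol.

245.70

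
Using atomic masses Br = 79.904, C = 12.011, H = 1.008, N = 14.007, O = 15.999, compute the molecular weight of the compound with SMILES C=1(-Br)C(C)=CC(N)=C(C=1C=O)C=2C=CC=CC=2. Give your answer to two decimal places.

290.16

Molecular formula: C14H12BrNO.
M = 1×79.904 + 14×12.011 + 12×1.008 + 1×14.007 + 1×15.999 = 290.16 g/mol.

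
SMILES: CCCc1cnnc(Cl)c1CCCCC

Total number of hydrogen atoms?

Hydrogens are implicit in SMILES; fill each atom to its normal valence:
  6 × C: 2 H each → 12
  3 × C (aromatic): no H
  2 × C: 3 H each → 6
  2 × N (aromatic): no H
  1 × C (aromatic): 1 H
  1 × Cl: no H
  Total hydrogens = 19.

19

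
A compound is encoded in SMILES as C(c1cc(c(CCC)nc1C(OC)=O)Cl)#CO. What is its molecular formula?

Heavy atoms from the SMILES: 12 C, 1 Cl, 1 N, 3 O.
Implicit hydrogens by atom environment:
  4 × C (aromatic): no H
  3 × C: no H
  2 × C: 3 H each → 6
  2 × C: 2 H each → 4
  2 × O: no H
  1 × C (aromatic): 1 H
  1 × Cl: no H
  1 × N (aromatic): no H
  1 × O: 1 H
  Total hydrogens = 12.
Molecular formula: C12H12ClNO3

C12H12ClNO3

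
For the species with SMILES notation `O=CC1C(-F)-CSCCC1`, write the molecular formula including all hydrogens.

C7H11FOS

Heavy atoms from the SMILES: 7 C, 1 F, 1 O, 1 S.
Implicit hydrogens by atom environment:
  4 × C: 2 H each → 8
  3 × C: 1 H each → 3
  1 × F: no H
  1 × O: no H
  1 × S: no H
  Total hydrogens = 11.
Molecular formula: C7H11FOS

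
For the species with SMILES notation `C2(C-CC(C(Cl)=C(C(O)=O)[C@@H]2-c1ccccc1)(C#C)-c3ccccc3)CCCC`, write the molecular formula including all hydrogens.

C26H27ClO2

Heavy atoms from the SMILES: 26 C, 1 Cl, 2 O.
Implicit hydrogens by atom environment:
  10 × C (aromatic): 1 H each → 10
  5 × C: 2 H each → 10
  5 × C: no H
  3 × C: 1 H each → 3
  2 × C (aromatic): no H
  1 × C: 3 H
  1 × Cl: no H
  1 × O: 1 H
  1 × O: no H
  Total hydrogens = 27.
Molecular formula: C26H27ClO2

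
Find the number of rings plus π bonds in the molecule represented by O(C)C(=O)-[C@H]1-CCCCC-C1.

Molecular formula from the SMILES: C9H16O2.
DoU = (2C + 2 + N − H − X)/2 = (2·9 + 2 + 0 − 16 − 0)/2 = 4/2 = 2.
(Structurally: 1 ring(s) + 1 π bond(s) = 2.)

2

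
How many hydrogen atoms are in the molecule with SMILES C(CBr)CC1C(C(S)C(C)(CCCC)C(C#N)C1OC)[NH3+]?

30

Hydrogens are implicit in SMILES; fill each atom to its normal valence:
  6 × C: 2 H each → 12
  5 × C: 1 H each → 5
  3 × C: 3 H each → 9
  2 × C: no H
  1 × Br: no H
  1 × N (charge +1): 3 H
  1 × N: no H
  1 × O: no H
  1 × S: 1 H
  Total hydrogens = 30.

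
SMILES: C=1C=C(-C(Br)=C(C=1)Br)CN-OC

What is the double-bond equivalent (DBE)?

Molecular formula from the SMILES: C8H9Br2NO.
DoU = (2C + 2 + N − H − X)/2 = (2·8 + 2 + 1 − 9 − 2)/2 = 8/2 = 4.
(Structurally: 1 ring(s) + 3 π bond(s) = 4.)

4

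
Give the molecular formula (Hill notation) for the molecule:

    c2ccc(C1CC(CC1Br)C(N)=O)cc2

C12H14BrNO

Heavy atoms from the SMILES: 1 Br, 12 C, 1 N, 1 O.
Implicit hydrogens by atom environment:
  5 × C (aromatic): 1 H each → 5
  3 × C: 1 H each → 3
  2 × C: 2 H each → 4
  1 × Br: no H
  1 × C: no H
  1 × C (aromatic): no H
  1 × N: 2 H
  1 × O: no H
  Total hydrogens = 14.
Molecular formula: C12H14BrNO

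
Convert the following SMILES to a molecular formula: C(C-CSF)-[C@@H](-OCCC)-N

Heavy atoms from the SMILES: 7 C, 1 F, 1 N, 1 O, 1 S.
Implicit hydrogens by atom environment:
  5 × C: 2 H each → 10
  1 × C: 3 H
  1 × C: 1 H
  1 × F: no H
  1 × N: 2 H
  1 × O: no H
  1 × S: no H
  Total hydrogens = 16.
Molecular formula: C7H16FNOS

C7H16FNOS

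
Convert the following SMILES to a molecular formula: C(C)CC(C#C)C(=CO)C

Heavy atoms from the SMILES: 9 C, 1 O.
Implicit hydrogens by atom environment:
  3 × C: 1 H each → 3
  2 × C: 3 H each → 6
  2 × C: 2 H each → 4
  2 × C: no H
  1 × O: 1 H
  Total hydrogens = 14.
Molecular formula: C9H14O

C9H14O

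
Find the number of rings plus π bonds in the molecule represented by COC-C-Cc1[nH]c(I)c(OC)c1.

Molecular formula from the SMILES: C9H14INO2.
DoU = (2C + 2 + N − H − X)/2 = (2·9 + 2 + 1 − 14 − 1)/2 = 6/2 = 3.
(Structurally: 1 ring(s) + 2 π bond(s) = 3.)

3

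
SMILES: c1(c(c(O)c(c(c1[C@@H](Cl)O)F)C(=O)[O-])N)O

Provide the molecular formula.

C8H6ClFNO5-

Heavy atoms from the SMILES: 8 C, 1 Cl, 1 F, 1 N, 5 O.
Implicit hydrogens by atom environment:
  6 × C (aromatic): no H
  3 × O: 1 H each → 3
  1 × C: 1 H
  1 × C: no H
  1 × Cl: no H
  1 × F: no H
  1 × N: 2 H
  1 × O: no H
  1 × O (charge -1): no H
  Total hydrogens = 6.
Net charge -1.
Molecular formula: C8H6ClFNO5-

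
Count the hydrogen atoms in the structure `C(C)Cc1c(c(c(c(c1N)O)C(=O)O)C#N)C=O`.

12

Hydrogens are implicit in SMILES; fill each atom to its normal valence:
  6 × C (aromatic): no H
  2 × C: 2 H each → 4
  2 × C: no H
  2 × O: 1 H each → 2
  2 × O: no H
  1 × C: 3 H
  1 × C: 1 H
  1 × N: 2 H
  1 × N: no H
  Total hydrogens = 12.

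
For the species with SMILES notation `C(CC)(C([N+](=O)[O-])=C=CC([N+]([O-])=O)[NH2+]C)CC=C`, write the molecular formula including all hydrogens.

C11H18N3O4+

Heavy atoms from the SMILES: 11 C, 3 N, 4 O.
Implicit hydrogens by atom environment:
  4 × C: 1 H each → 4
  3 × C: 2 H each → 6
  2 × C: 3 H each → 6
  2 × C: no H
  2 × N (charge +1): no H
  2 × O: no H
  2 × O (charge -1): no H
  1 × N (charge +1): 2 H
  Total hydrogens = 18.
Net charge +1.
Molecular formula: C11H18N3O4+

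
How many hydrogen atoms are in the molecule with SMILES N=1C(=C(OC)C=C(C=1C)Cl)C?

Hydrogens are implicit in SMILES; fill each atom to its normal valence:
  4 × C (aromatic): no H
  3 × C: 3 H each → 9
  1 × C (aromatic): 1 H
  1 × Cl: no H
  1 × N (aromatic): no H
  1 × O: no H
  Total hydrogens = 10.

10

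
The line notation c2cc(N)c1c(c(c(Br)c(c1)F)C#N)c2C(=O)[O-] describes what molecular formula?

Heavy atoms from the SMILES: 1 Br, 12 C, 1 F, 2 N, 2 O.
Implicit hydrogens by atom environment:
  7 × C (aromatic): no H
  3 × C (aromatic): 1 H each → 3
  2 × C: no H
  1 × Br: no H
  1 × F: no H
  1 × N: 2 H
  1 × N: no H
  1 × O: no H
  1 × O (charge -1): no H
  Total hydrogens = 5.
Net charge -1.
Molecular formula: C12H5BrFN2O2-

C12H5BrFN2O2-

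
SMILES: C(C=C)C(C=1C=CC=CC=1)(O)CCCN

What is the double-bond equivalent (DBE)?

Molecular formula from the SMILES: C13H19NO.
DoU = (2C + 2 + N − H − X)/2 = (2·13 + 2 + 1 − 19 − 0)/2 = 10/2 = 5.
(Structurally: 1 ring(s) + 4 π bond(s) = 5.)

5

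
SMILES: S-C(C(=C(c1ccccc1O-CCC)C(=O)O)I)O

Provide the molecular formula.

Heavy atoms from the SMILES: 13 C, 1 I, 4 O, 1 S.
Implicit hydrogens by atom environment:
  4 × C (aromatic): 1 H each → 4
  3 × C: no H
  2 × C: 2 H each → 4
  2 × C (aromatic): no H
  2 × O: 1 H each → 2
  2 × O: no H
  1 × C: 3 H
  1 × C: 1 H
  1 × I: no H
  1 × S: 1 H
  Total hydrogens = 15.
Molecular formula: C13H15IO4S

C13H15IO4S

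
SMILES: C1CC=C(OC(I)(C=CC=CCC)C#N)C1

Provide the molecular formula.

Heavy atoms from the SMILES: 13 C, 1 I, 1 N, 1 O.
Implicit hydrogens by atom environment:
  5 × C: 1 H each → 5
  4 × C: 2 H each → 8
  3 × C: no H
  1 × C: 3 H
  1 × I: no H
  1 × N: no H
  1 × O: no H
  Total hydrogens = 16.
Molecular formula: C13H16INO

C13H16INO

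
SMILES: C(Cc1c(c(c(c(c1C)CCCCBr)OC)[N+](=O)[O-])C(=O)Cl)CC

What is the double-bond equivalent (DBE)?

Molecular formula from the SMILES: C17H23BrClNO4.
DoU = (2C + 2 + N − H − X)/2 = (2·17 + 2 + 1 − 23 − 2)/2 = 12/2 = 6.
(Structurally: 1 ring(s) + 5 π bond(s) = 6.)

6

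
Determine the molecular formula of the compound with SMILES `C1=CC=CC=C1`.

C6H6

Heavy atoms from the SMILES: 6 C.
Implicit hydrogens by atom environment:
  6 × C (aromatic): 1 H each → 6
  Total hydrogens = 6.
Molecular formula: C6H6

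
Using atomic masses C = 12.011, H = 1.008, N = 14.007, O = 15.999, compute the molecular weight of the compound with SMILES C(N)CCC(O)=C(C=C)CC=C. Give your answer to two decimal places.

167.25

Molecular formula: C10H17NO.
M = 10×12.011 + 17×1.008 + 1×14.007 + 1×15.999 = 167.25 g/mol.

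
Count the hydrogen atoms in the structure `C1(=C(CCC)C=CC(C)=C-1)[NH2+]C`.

Hydrogens are implicit in SMILES; fill each atom to its normal valence:
  3 × C: 3 H each → 9
  3 × C (aromatic): 1 H each → 3
  3 × C (aromatic): no H
  2 × C: 2 H each → 4
  1 × N (charge +1): 2 H
  Total hydrogens = 18.

18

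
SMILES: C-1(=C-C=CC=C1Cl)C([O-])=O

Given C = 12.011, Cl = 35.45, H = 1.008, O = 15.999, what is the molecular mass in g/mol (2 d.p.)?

155.56

Molecular formula: C7H4ClO2-.
M = 7×12.011 + 1×35.45 + 4×1.008 + 2×15.999 = 155.56 g/mol.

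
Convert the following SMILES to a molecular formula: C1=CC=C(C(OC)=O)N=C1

Heavy atoms from the SMILES: 7 C, 1 N, 2 O.
Implicit hydrogens by atom environment:
  4 × C (aromatic): 1 H each → 4
  2 × O: no H
  1 × C: 3 H
  1 × C (aromatic): no H
  1 × C: no H
  1 × N (aromatic): no H
  Total hydrogens = 7.
Molecular formula: C7H7NO2

C7H7NO2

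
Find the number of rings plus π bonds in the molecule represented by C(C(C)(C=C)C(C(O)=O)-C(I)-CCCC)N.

Molecular formula from the SMILES: C12H22INO2.
DoU = (2C + 2 + N − H − X)/2 = (2·12 + 2 + 1 − 22 − 1)/2 = 4/2 = 2.
(Structurally: 0 ring(s) + 2 π bond(s) = 2.)

2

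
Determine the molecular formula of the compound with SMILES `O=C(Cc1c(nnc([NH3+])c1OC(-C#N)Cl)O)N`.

Heavy atoms from the SMILES: 8 C, 1 Cl, 5 N, 3 O.
Implicit hydrogens by atom environment:
  4 × C (aromatic): no H
  2 × C: no H
  2 × N (aromatic): no H
  2 × O: no H
  1 × C: 2 H
  1 × C: 1 H
  1 × Cl: no H
  1 × N (charge +1): 3 H
  1 × N: 2 H
  1 × N: no H
  1 × O: 1 H
  Total hydrogens = 9.
Net charge +1.
Molecular formula: C8H9ClN5O3+

C8H9ClN5O3+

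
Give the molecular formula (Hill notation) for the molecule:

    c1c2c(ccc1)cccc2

C10H8

Heavy atoms from the SMILES: 10 C.
Implicit hydrogens by atom environment:
  8 × C (aromatic): 1 H each → 8
  2 × C (aromatic): no H
  Total hydrogens = 8.
Molecular formula: C10H8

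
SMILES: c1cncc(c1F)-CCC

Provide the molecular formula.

Heavy atoms from the SMILES: 8 C, 1 F, 1 N.
Implicit hydrogens by atom environment:
  3 × C (aromatic): 1 H each → 3
  2 × C: 2 H each → 4
  2 × C (aromatic): no H
  1 × C: 3 H
  1 × F: no H
  1 × N (aromatic): no H
  Total hydrogens = 10.
Molecular formula: C8H10FN

C8H10FN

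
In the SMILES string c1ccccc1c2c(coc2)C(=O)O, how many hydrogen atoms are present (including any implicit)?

Hydrogens are implicit in SMILES; fill each atom to its normal valence:
  7 × C (aromatic): 1 H each → 7
  3 × C (aromatic): no H
  1 × C: no H
  1 × O: 1 H
  1 × O (aromatic): no H
  1 × O: no H
  Total hydrogens = 8.

8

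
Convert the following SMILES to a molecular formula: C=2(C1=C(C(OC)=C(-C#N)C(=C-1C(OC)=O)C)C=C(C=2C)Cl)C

C17H16ClNO3

Heavy atoms from the SMILES: 17 C, 1 Cl, 1 N, 3 O.
Implicit hydrogens by atom environment:
  9 × C (aromatic): no H
  5 × C: 3 H each → 15
  3 × O: no H
  2 × C: no H
  1 × C (aromatic): 1 H
  1 × Cl: no H
  1 × N: no H
  Total hydrogens = 16.
Molecular formula: C17H16ClNO3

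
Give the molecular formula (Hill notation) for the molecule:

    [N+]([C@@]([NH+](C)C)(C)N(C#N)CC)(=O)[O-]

Heavy atoms from the SMILES: 7 C, 4 N, 2 O.
Implicit hydrogens by atom environment:
  4 × C: 3 H each → 12
  2 × C: no H
  2 × N: no H
  1 × C: 2 H
  1 × N (charge +1): 1 H
  1 × N (charge +1): no H
  1 × O: no H
  1 × O (charge -1): no H
  Total hydrogens = 15.
Net charge +1.
Molecular formula: C7H15N4O2+

C7H15N4O2+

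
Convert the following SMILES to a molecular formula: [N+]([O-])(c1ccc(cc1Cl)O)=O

C6H4ClNO3

Heavy atoms from the SMILES: 6 C, 1 Cl, 1 N, 3 O.
Implicit hydrogens by atom environment:
  3 × C (aromatic): 1 H each → 3
  3 × C (aromatic): no H
  1 × Cl: no H
  1 × N (charge +1): no H
  1 × O: 1 H
  1 × O: no H
  1 × O (charge -1): no H
  Total hydrogens = 4.
Molecular formula: C6H4ClNO3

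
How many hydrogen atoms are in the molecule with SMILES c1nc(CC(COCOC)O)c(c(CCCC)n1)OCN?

Hydrogens are implicit in SMILES; fill each atom to its normal valence:
  7 × C: 2 H each → 14
  3 × C (aromatic): no H
  3 × O: no H
  2 × C: 3 H each → 6
  2 × N (aromatic): no H
  1 × C (aromatic): 1 H
  1 × C: 1 H
  1 × N: 2 H
  1 × O: 1 H
  Total hydrogens = 25.

25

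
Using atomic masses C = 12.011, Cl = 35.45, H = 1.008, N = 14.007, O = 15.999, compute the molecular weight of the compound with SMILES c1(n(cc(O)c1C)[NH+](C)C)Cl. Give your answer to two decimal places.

175.64

Molecular formula: C7H12ClN2O+.
M = 7×12.011 + 1×35.45 + 12×1.008 + 2×14.007 + 1×15.999 = 175.64 g/mol.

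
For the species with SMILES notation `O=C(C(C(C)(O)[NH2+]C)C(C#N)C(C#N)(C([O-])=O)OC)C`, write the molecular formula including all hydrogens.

C12H17N3O5

Heavy atoms from the SMILES: 12 C, 3 N, 5 O.
Implicit hydrogens by atom environment:
  6 × C: no H
  4 × C: 3 H each → 12
  3 × O: no H
  2 × C: 1 H each → 2
  2 × N: no H
  1 × N (charge +1): 2 H
  1 × O: 1 H
  1 × O (charge -1): no H
  Total hydrogens = 17.
Molecular formula: C12H17N3O5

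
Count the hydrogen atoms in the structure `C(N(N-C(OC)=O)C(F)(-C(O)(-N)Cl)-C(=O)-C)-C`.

Hydrogens are implicit in SMILES; fill each atom to its normal valence:
  4 × C: no H
  3 × C: 3 H each → 9
  3 × O: no H
  1 × C: 2 H
  1 × Cl: no H
  1 × F: no H
  1 × N: 2 H
  1 × N: 1 H
  1 × N: no H
  1 × O: 1 H
  Total hydrogens = 15.

15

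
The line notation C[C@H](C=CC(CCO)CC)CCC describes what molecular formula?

C12H24O

Heavy atoms from the SMILES: 12 C, 1 O.
Implicit hydrogens by atom environment:
  5 × C: 2 H each → 10
  4 × C: 1 H each → 4
  3 × C: 3 H each → 9
  1 × O: 1 H
  Total hydrogens = 24.
Molecular formula: C12H24O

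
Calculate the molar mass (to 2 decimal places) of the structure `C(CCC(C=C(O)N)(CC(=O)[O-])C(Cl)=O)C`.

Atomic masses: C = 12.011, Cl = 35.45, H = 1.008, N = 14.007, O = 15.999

248.68

Molecular formula: C10H15ClNO4-.
M = 10×12.011 + 1×35.45 + 15×1.008 + 1×14.007 + 4×15.999 = 248.68 g/mol.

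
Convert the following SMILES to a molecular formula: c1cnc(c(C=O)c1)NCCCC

C10H14N2O

Heavy atoms from the SMILES: 10 C, 2 N, 1 O.
Implicit hydrogens by atom environment:
  3 × C: 2 H each → 6
  3 × C (aromatic): 1 H each → 3
  2 × C (aromatic): no H
  1 × C: 3 H
  1 × C: 1 H
  1 × N: 1 H
  1 × N (aromatic): no H
  1 × O: no H
  Total hydrogens = 14.
Molecular formula: C10H14N2O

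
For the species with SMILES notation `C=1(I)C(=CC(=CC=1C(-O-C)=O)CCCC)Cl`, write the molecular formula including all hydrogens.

C12H14ClIO2

Heavy atoms from the SMILES: 12 C, 1 Cl, 1 I, 2 O.
Implicit hydrogens by atom environment:
  4 × C (aromatic): no H
  3 × C: 2 H each → 6
  2 × C: 3 H each → 6
  2 × C (aromatic): 1 H each → 2
  2 × O: no H
  1 × C: no H
  1 × Cl: no H
  1 × I: no H
  Total hydrogens = 14.
Molecular formula: C12H14ClIO2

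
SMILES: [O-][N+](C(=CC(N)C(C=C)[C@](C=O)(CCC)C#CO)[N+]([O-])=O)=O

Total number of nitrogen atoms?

3

The symbol for nitrogen appears 3 times in the SMILES.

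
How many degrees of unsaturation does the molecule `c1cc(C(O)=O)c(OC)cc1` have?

5

Molecular formula from the SMILES: C8H8O3.
DoU = (2C + 2 + N − H − X)/2 = (2·8 + 2 + 0 − 8 − 0)/2 = 10/2 = 5.
(Structurally: 1 ring(s) + 4 π bond(s) = 5.)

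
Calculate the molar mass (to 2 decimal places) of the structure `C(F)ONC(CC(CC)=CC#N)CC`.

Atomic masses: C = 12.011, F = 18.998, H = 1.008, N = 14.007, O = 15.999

Molecular formula: C10H17FN2O.
M = 10×12.011 + 1×18.998 + 17×1.008 + 2×14.007 + 1×15.999 = 200.26 g/mol.

200.26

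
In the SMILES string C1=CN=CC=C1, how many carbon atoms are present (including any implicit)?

The symbol for carbon appears 5 times in the SMILES.

5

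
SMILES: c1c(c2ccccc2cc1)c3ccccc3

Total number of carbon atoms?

The symbol for carbon appears 16 times in the SMILES. Lowercase c denotes aromatic carbon and counts toward C.

16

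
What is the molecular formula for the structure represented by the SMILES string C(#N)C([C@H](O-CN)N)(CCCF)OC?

Heavy atoms from the SMILES: 8 C, 1 F, 3 N, 2 O.
Implicit hydrogens by atom environment:
  4 × C: 2 H each → 8
  2 × C: no H
  2 × N: 2 H each → 4
  2 × O: no H
  1 × C: 3 H
  1 × C: 1 H
  1 × F: no H
  1 × N: no H
  Total hydrogens = 16.
Molecular formula: C8H16FN3O2

C8H16FN3O2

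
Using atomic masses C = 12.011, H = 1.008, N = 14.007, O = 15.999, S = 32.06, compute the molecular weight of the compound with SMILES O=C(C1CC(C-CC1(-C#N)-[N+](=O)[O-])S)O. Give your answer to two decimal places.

Molecular formula: C8H10N2O4S.
M = 8×12.011 + 10×1.008 + 2×14.007 + 4×15.999 + 1×32.06 = 230.24 g/mol.

230.24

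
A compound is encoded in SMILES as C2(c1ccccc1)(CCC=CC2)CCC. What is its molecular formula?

Heavy atoms from the SMILES: 15 C.
Implicit hydrogens by atom environment:
  5 × C: 2 H each → 10
  5 × C (aromatic): 1 H each → 5
  2 × C: 1 H each → 2
  1 × C: 3 H
  1 × C: no H
  1 × C (aromatic): no H
  Total hydrogens = 20.
Molecular formula: C15H20

C15H20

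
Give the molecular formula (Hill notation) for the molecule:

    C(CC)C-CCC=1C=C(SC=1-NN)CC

C12H22N2S

Heavy atoms from the SMILES: 12 C, 2 N, 1 S.
Implicit hydrogens by atom environment:
  6 × C: 2 H each → 12
  3 × C (aromatic): no H
  2 × C: 3 H each → 6
  1 × C (aromatic): 1 H
  1 × N: 2 H
  1 × N: 1 H
  1 × S (aromatic): no H
  Total hydrogens = 22.
Molecular formula: C12H22N2S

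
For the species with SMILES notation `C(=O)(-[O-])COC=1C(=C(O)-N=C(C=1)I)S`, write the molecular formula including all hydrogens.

Heavy atoms from the SMILES: 7 C, 1 I, 1 N, 4 O, 1 S.
Implicit hydrogens by atom environment:
  4 × C (aromatic): no H
  2 × O: no H
  1 × C: 2 H
  1 × C (aromatic): 1 H
  1 × C: no H
  1 × I: no H
  1 × N (aromatic): no H
  1 × O: 1 H
  1 × O (charge -1): no H
  1 × S: 1 H
  Total hydrogens = 5.
Net charge -1.
Molecular formula: C7H5INO4S-

C7H5INO4S-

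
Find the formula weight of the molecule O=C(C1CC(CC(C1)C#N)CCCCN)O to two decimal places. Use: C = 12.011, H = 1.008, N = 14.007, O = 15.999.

224.30

Molecular formula: C12H20N2O2.
M = 12×12.011 + 20×1.008 + 2×14.007 + 2×15.999 = 224.30 g/mol.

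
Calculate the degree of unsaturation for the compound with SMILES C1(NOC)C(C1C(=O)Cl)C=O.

Molecular formula from the SMILES: C6H8ClNO3.
DoU = (2C + 2 + N − H − X)/2 = (2·6 + 2 + 1 − 8 − 1)/2 = 6/2 = 3.
(Structurally: 1 ring(s) + 2 π bond(s) = 3.)

3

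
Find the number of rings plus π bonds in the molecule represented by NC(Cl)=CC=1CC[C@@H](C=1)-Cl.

3

Molecular formula from the SMILES: C7H9Cl2N.
DoU = (2C + 2 + N − H − X)/2 = (2·7 + 2 + 1 − 9 − 2)/2 = 6/2 = 3.
(Structurally: 1 ring(s) + 2 π bond(s) = 3.)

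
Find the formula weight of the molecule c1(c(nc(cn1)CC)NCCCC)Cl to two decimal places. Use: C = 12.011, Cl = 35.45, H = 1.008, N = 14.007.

213.71

Molecular formula: C10H16ClN3.
M = 10×12.011 + 1×35.45 + 16×1.008 + 3×14.007 = 213.71 g/mol.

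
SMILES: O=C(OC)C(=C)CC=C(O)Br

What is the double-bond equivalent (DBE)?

Molecular formula from the SMILES: C7H9BrO3.
DoU = (2C + 2 + N − H − X)/2 = (2·7 + 2 + 0 − 9 − 1)/2 = 6/2 = 3.
(Structurally: 0 ring(s) + 3 π bond(s) = 3.)

3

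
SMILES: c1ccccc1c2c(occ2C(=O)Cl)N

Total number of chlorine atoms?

The symbol for chlorine appears 1 time in the SMILES.

1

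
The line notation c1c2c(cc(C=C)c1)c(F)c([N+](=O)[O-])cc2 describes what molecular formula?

Heavy atoms from the SMILES: 12 C, 1 F, 1 N, 2 O.
Implicit hydrogens by atom environment:
  5 × C (aromatic): 1 H each → 5
  5 × C (aromatic): no H
  1 × C: 2 H
  1 × C: 1 H
  1 × F: no H
  1 × N (charge +1): no H
  1 × O: no H
  1 × O (charge -1): no H
  Total hydrogens = 8.
Molecular formula: C12H8FNO2

C12H8FNO2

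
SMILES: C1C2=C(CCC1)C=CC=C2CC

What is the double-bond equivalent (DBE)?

5

Molecular formula from the SMILES: C12H16.
DoU = (2C + 2 + N − H − X)/2 = (2·12 + 2 + 0 − 16 − 0)/2 = 10/2 = 5.
(Structurally: 2 ring(s) + 3 π bond(s) = 5.)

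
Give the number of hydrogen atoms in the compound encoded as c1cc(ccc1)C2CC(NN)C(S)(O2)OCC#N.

Hydrogens are implicit in SMILES; fill each atom to its normal valence:
  5 × C (aromatic): 1 H each → 5
  2 × C: 2 H each → 4
  2 × C: 1 H each → 2
  2 × C: no H
  2 × O: no H
  1 × C (aromatic): no H
  1 × N: 2 H
  1 × N: 1 H
  1 × N: no H
  1 × S: 1 H
  Total hydrogens = 15.

15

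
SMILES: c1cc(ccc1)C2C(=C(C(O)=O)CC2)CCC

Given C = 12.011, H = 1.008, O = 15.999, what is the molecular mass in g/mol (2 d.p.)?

230.31

Molecular formula: C15H18O2.
M = 15×12.011 + 18×1.008 + 2×15.999 = 230.31 g/mol.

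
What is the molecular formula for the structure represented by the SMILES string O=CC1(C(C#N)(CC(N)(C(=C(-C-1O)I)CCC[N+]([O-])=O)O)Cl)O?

C12H15ClIN3O6

Heavy atoms from the SMILES: 12 C, 1 Cl, 1 I, 3 N, 6 O.
Implicit hydrogens by atom environment:
  6 × C: no H
  4 × C: 2 H each → 8
  3 × O: 1 H each → 3
  2 × C: 1 H each → 2
  2 × O: no H
  1 × Cl: no H
  1 × I: no H
  1 × N: 2 H
  1 × N: no H
  1 × N (charge +1): no H
  1 × O (charge -1): no H
  Total hydrogens = 15.
Molecular formula: C12H15ClIN3O6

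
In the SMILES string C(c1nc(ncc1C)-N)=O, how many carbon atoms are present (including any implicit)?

6

The symbol for carbon appears 6 times in the SMILES. Lowercase c denotes aromatic carbon and counts toward C.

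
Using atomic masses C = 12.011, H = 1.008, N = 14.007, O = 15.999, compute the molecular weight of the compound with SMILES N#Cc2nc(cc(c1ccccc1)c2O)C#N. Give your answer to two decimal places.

Molecular formula: C13H7N3O.
M = 13×12.011 + 7×1.008 + 3×14.007 + 1×15.999 = 221.22 g/mol.

221.22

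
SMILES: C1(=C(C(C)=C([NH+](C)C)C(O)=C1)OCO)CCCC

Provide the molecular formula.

C14H24NO3+

Heavy atoms from the SMILES: 14 C, 1 N, 3 O.
Implicit hydrogens by atom environment:
  5 × C (aromatic): no H
  4 × C: 3 H each → 12
  4 × C: 2 H each → 8
  2 × O: 1 H each → 2
  1 × C (aromatic): 1 H
  1 × N (charge +1): 1 H
  1 × O: no H
  Total hydrogens = 24.
Net charge +1.
Molecular formula: C14H24NO3+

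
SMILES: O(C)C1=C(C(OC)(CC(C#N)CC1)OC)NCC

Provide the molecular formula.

C13H22N2O3

Heavy atoms from the SMILES: 13 C, 2 N, 3 O.
Implicit hydrogens by atom environment:
  4 × C: 3 H each → 12
  4 × C: 2 H each → 8
  4 × C: no H
  3 × O: no H
  1 × C: 1 H
  1 × N: 1 H
  1 × N: no H
  Total hydrogens = 22.
Molecular formula: C13H22N2O3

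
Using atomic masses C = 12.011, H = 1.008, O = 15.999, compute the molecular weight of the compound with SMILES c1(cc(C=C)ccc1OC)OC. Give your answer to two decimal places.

Molecular formula: C10H12O2.
M = 10×12.011 + 12×1.008 + 2×15.999 = 164.20 g/mol.

164.20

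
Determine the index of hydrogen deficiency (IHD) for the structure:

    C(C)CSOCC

0

Molecular formula from the SMILES: C5H12OS.
DoU = (2C + 2 + N − H − X)/2 = (2·5 + 2 + 0 − 12 − 0)/2 = 0/2 = 0.
(Structurally: 0 ring(s) + 0 π bond(s) = 0.)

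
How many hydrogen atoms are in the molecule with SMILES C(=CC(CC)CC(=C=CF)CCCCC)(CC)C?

29

Hydrogens are implicit in SMILES; fill each atom to its normal valence:
  7 × C: 2 H each → 14
  4 × C: 3 H each → 12
  3 × C: 1 H each → 3
  3 × C: no H
  1 × F: no H
  Total hydrogens = 29.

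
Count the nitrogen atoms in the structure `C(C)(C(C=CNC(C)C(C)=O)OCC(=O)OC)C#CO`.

1

The symbol for nitrogen appears 1 time in the SMILES.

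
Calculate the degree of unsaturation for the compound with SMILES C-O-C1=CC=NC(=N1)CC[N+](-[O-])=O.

Molecular formula from the SMILES: C7H9N3O3.
DoU = (2C + 2 + N − H − X)/2 = (2·7 + 2 + 3 − 9 − 0)/2 = 10/2 = 5.
(Structurally: 1 ring(s) + 4 π bond(s) = 5.)

5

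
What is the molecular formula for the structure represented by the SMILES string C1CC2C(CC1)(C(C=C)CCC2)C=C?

C14H22

Heavy atoms from the SMILES: 14 C.
Implicit hydrogens by atom environment:
  9 × C: 2 H each → 18
  4 × C: 1 H each → 4
  1 × C: no H
  Total hydrogens = 22.
Molecular formula: C14H22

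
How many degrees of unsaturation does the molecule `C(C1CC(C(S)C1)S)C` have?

Molecular formula from the SMILES: C7H14S2.
DoU = (2C + 2 + N − H − X)/2 = (2·7 + 2 + 0 − 14 − 0)/2 = 2/2 = 1.
(Structurally: 1 ring(s) + 0 π bond(s) = 1.)

1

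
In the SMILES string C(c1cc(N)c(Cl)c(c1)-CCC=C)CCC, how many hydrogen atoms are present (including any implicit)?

20

Hydrogens are implicit in SMILES; fill each atom to its normal valence:
  6 × C: 2 H each → 12
  4 × C (aromatic): no H
  2 × C (aromatic): 1 H each → 2
  1 × C: 3 H
  1 × C: 1 H
  1 × Cl: no H
  1 × N: 2 H
  Total hydrogens = 20.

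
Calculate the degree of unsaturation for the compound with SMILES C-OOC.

0

Molecular formula from the SMILES: C2H6O2.
DoU = (2C + 2 + N − H − X)/2 = (2·2 + 2 + 0 − 6 − 0)/2 = 0/2 = 0.
(Structurally: 0 ring(s) + 0 π bond(s) = 0.)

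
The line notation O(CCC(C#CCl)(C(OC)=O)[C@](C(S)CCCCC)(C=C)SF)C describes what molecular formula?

Heavy atoms from the SMILES: 17 C, 1 Cl, 1 F, 3 O, 2 S.
Implicit hydrogens by atom environment:
  7 × C: 2 H each → 14
  5 × C: no H
  3 × C: 3 H each → 9
  3 × O: no H
  2 × C: 1 H each → 2
  1 × Cl: no H
  1 × F: no H
  1 × S: 1 H
  1 × S: no H
  Total hydrogens = 26.
Molecular formula: C17H26ClFO3S2

C17H26ClFO3S2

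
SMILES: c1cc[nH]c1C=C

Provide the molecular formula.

C6H7N

Heavy atoms from the SMILES: 6 C, 1 N.
Implicit hydrogens by atom environment:
  3 × C (aromatic): 1 H each → 3
  1 × C: 2 H
  1 × C: 1 H
  1 × C (aromatic): no H
  1 × N (aromatic): 1 H
  Total hydrogens = 7.
Molecular formula: C6H7N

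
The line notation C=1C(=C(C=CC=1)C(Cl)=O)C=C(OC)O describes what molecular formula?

Heavy atoms from the SMILES: 10 C, 1 Cl, 3 O.
Implicit hydrogens by atom environment:
  4 × C (aromatic): 1 H each → 4
  2 × C (aromatic): no H
  2 × C: no H
  2 × O: no H
  1 × C: 3 H
  1 × C: 1 H
  1 × Cl: no H
  1 × O: 1 H
  Total hydrogens = 9.
Molecular formula: C10H9ClO3

C10H9ClO3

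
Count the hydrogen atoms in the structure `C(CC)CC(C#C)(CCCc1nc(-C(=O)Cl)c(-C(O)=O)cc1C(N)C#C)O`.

23

Hydrogens are implicit in SMILES; fill each atom to its normal valence:
  6 × C: 2 H each → 12
  5 × C: no H
  4 × C (aromatic): no H
  3 × C: 1 H each → 3
  2 × O: 1 H each → 2
  2 × O: no H
  1 × C: 3 H
  1 × C (aromatic): 1 H
  1 × Cl: no H
  1 × N: 2 H
  1 × N (aromatic): no H
  Total hydrogens = 23.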